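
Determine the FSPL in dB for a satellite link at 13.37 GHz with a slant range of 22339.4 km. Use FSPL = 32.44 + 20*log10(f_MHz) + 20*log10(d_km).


f = 13.37 GHz = 13370.0000 MHz
d = 22339.4 km
FSPL = 32.44 + 20*log10(13370.0000) + 20*log10(22339.4)
FSPL = 32.44 + 82.5226 + 86.9814
FSPL = 201.9441 dB

201.9441 dB


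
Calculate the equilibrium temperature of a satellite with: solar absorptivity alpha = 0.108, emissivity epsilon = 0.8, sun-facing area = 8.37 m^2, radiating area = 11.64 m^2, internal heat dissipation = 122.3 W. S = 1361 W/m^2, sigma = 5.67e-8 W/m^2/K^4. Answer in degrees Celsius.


Numerator = alpha*S*A_sun + Q_int = 0.108*1361*8.37 + 122.3 = 1352.5896 W
Denominator = eps*sigma*A_rad = 0.8*5.67e-8*11.64 = 5.279904e-07 W/K^4
T^4 = 2.5617692e+09 K^4
T = 224.9754 K = -48.1746 C

-48.1746 degrees Celsius


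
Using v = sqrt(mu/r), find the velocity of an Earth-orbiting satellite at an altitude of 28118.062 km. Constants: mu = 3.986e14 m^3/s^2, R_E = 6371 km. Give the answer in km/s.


r = R_E + alt = 6371.0 + 28118.062 = 34489.0620 km = 3.4489062e+07 m
v = sqrt(mu/r) = sqrt(3.986e14 / 3.4489062e+07) = 3399.6011 m/s = 3.3996 km/s

3.3996 km/s


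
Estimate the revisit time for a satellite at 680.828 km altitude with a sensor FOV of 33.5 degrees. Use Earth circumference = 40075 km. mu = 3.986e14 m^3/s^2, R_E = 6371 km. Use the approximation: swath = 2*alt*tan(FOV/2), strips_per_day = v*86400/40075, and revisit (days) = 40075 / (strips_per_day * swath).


swath = 2*680.828*tan(0.2923426) = 409.8119 km
v = sqrt(mu/r) = 7518.2678 m/s = 7.5183 km/s
strips/day = v*86400/40075 = 7.5183*86400/40075 = 16.2091
coverage/day = strips * swath = 16.2091 * 409.8119 = 6642.6690 km
revisit = 40075 / 6642.6690 = 6.0330 days

6.0330 days


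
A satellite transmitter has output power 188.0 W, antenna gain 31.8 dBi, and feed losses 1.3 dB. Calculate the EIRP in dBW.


Pt = 188.0 W = 22.7416 dBW
EIRP = Pt_dBW + Gt - losses = 22.7416 + 31.8 - 1.3 = 53.2416 dBW

53.2416 dBW


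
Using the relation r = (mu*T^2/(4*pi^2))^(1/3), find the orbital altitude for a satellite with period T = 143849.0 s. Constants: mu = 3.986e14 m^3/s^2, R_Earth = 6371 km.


T = 143849.0 s
r = (mu*T^2/(4*pi^2))^(1/3) = (3.986e14 * 143849.0^2 / (4*pi^2))^(1/3)
r = 5.933766e+07 m = 59337.6602 km
alt = r - R_E = 59337.6602 - 6371 = 52966.6602 km

52966.6602 km


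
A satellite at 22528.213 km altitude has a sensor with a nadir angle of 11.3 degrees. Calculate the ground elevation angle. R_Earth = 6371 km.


r = R_E + alt = 28899.2130 km
Law of sines in the satellite / Earth-center / ground-point triangle:
  sin(nadir)/R_E = sin(90 + el)/r  =>  cos(el) = (r/R_E)*sin(nadir)
cos(el) = (28899.2130 / 6371.0000) * sin(11.3 deg) = 0.8888227
el = arccos(0.8888227) = 27.2743 deg
(Earth-central angle = 90 - nadir - el = 51.4257 deg)

27.2743 degrees


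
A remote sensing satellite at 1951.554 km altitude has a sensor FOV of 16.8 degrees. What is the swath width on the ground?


FOV = 16.8 deg = 0.2932153 rad
swath = 2 * alt * tan(FOV/2) = 2 * 1951.554 * tan(0.1466077)
swath = 2 * 1951.554 * 0.1476672
swath = 576.3608 km

576.3608 km


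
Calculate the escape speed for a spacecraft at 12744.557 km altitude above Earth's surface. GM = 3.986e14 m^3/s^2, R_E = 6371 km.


r = 6371.0 + 12744.557 = 19115.5570 km = 1.9115557e+07 m
v_esc = sqrt(2*mu/r) = sqrt(2*3.986e14 / 1.9115557e+07)
v_esc = 6457.8829 m/s = 6.4579 km/s

6.4579 km/s


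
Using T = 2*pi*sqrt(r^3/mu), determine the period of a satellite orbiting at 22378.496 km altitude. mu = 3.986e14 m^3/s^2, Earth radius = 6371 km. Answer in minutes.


r = 28749.4960 km = 2.8749496e+07 m
T = 2*pi*sqrt(r^3/mu) = 2*pi*sqrt(2.3762422e+22 / 3.986e14)
T = 48512.8260 s = 808.5471 min

808.5471 minutes


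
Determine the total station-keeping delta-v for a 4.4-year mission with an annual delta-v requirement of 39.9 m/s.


dV = rate * years = 39.9 * 4.4
dV = 175.5600 m/s

175.5600 m/s


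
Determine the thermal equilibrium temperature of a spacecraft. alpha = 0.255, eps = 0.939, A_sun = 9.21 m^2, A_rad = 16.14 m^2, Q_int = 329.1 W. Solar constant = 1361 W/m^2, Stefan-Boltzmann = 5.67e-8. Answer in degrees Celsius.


Numerator = alpha*S*A_sun + Q_int = 0.255*1361*9.21 + 329.1 = 3525.4766 W
Denominator = eps*sigma*A_rad = 0.939*5.67e-8*16.14 = 8.5931458e-07 W/K^4
T^4 = 4.1026611e+09 K^4
T = 253.0850 K = -20.0650 C

-20.0650 degrees Celsius


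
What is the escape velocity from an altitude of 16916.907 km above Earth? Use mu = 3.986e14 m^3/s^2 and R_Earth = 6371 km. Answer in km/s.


r = 6371.0 + 16916.907 = 23287.9070 km = 2.3287907e+07 m
v_esc = sqrt(2*mu/r) = sqrt(2*3.986e14 / 2.3287907e+07)
v_esc = 5850.8426 m/s = 5.8508 km/s

5.8508 km/s


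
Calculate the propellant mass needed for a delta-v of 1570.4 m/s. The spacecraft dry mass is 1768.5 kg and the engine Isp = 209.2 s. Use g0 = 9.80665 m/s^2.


ve = Isp * g0 = 209.2 * 9.80665 = 2051.551180 m/s
mass ratio = exp(dv/ve) = exp(1570.4/2051.551180) = 2.15000372
m_prop = m_dry * (mr - 1) = 1768.5 * (2.15000372 - 1)
m_prop = 2033.7816 kg

2033.7816 kg


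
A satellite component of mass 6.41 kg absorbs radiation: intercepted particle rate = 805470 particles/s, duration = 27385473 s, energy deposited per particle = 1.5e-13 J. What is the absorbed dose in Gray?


Total energy deposited = rate * time * E_per
  = 805470 * 27385473 * 1.5e-13 = 3.3087 J
Dose = E_total / mass = 3.3087 / 6.41
Dose = 0.516182 Gy

0.5162 Gy


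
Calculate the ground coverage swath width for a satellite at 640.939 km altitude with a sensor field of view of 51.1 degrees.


FOV = 51.1 deg = 0.8918632 rad
swath = 2 * alt * tan(FOV/2) = 2 * 640.939 * tan(0.4459316)
swath = 2 * 640.939 * 0.4780472
swath = 612.7982 km

612.7982 km


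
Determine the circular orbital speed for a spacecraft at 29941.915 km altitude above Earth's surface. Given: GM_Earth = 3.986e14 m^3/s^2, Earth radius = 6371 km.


r = R_E + alt = 6371.0 + 29941.915 = 36312.9150 km = 3.6312915e+07 m
v = sqrt(mu/r) = sqrt(3.986e14 / 3.6312915e+07) = 3313.1271 m/s = 3.3131 km/s

3.3131 km/s


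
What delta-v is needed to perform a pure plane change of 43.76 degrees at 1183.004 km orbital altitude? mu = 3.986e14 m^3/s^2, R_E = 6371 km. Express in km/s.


r = 7554.0040 km = 7.554004e+06 m
V = sqrt(mu/r) = 7264.0704 m/s
di = 43.76 deg = 0.7637561 rad
dV = 2*V*sin(di/2) = 2*7264.0704*sin(0.381878)
dV = 5414.1133 m/s = 5.4141 km/s

5.4141 km/s


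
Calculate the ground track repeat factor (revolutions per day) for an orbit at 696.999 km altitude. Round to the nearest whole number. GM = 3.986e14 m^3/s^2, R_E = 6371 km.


r = 7.067999e+06 m
T = 2*pi*sqrt(r^3/mu) = 5913.6544 s = 98.5609 min
revs/day = 1440 / 98.5609 = 14.6103
Rounded: 15 revolutions per day

15 revolutions per day


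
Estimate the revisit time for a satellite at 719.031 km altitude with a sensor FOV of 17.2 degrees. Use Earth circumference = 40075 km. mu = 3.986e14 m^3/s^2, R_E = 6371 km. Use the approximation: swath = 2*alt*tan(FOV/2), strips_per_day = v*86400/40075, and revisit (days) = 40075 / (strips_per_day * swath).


swath = 2*719.031*tan(0.1500983) = 217.4864 km
v = sqrt(mu/r) = 7497.9852 m/s = 7.4980 km/s
strips/day = v*86400/40075 = 7.4980*86400/40075 = 16.1653
coverage/day = strips * swath = 16.1653 * 217.4864 = 3515.7417 km
revisit = 40075 / 3515.7417 = 11.3987 days

11.3987 days


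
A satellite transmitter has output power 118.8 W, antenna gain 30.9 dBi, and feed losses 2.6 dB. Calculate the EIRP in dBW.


Pt = 118.8 W = 20.7482 dBW
EIRP = Pt_dBW + Gt - losses = 20.7482 + 30.9 - 2.6 = 49.0482 dBW

49.0482 dBW


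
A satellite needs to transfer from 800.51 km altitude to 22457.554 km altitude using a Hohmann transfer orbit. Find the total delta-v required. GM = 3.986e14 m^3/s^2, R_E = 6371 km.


r1 = 7171.5100 km = 7.17151e+06 m
r2 = 28828.5540 km = 2.8828554e+07 m
dv1 = sqrt(mu/r1)*(sqrt(2*r2/(r1+r2)) - 1) = 1979.6487 m/s
dv2 = sqrt(mu/r2)*(1 - sqrt(2*r1/(r1+r2))) = 1371.3404 m/s
total dv = |dv1| + |dv2| = 1979.6487 + 1371.3404 = 3350.9890 m/s = 3.3510 km/s

3.3510 km/s


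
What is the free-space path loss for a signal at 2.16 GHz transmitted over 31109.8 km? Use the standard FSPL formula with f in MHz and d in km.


f = 2.16 GHz = 2160.0000 MHz
d = 31109.8 km
FSPL = 32.44 + 20*log10(2160.0000) + 20*log10(31109.8)
FSPL = 32.44 + 66.6891 + 89.8579
FSPL = 188.9870 dB

188.9870 dB


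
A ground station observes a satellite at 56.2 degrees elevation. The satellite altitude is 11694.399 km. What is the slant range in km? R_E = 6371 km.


h = 11694.399 km, el = 56.2 deg
d = -R_E*sin(el) + sqrt((R_E*sin(el))^2 + 2*R_E*h + h^2)
d = -6371.0000*sin(0.980875) + sqrt((6371.0000*0.8309845)^2 + 2*6371.0000*11694.399 + 11694.399^2)
d = 12420.1304 km

12420.1304 km


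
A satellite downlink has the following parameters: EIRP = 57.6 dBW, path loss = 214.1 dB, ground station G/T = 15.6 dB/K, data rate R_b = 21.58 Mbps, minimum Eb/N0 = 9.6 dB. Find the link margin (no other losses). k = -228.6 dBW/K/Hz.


C/N0 = EIRP - FSPL + G/T - k = 57.6 - 214.1 + 15.6 - (-228.6)
C/N0 = 87.7000 dB-Hz
R_b = 21.58 Mbps = 2.158e+07 bps -> 10*log10(R_b) = 73.3405 dB-Hz
Eb/N0 = C/N0 - 10*log10(R_b) = 87.7000 - 73.3405 = 14.3595 dB
Margin = Eb/N0 - Eb/N0_req = 14.3595 - 9.6 = 4.7595 dB (link closes)

4.7595 dB


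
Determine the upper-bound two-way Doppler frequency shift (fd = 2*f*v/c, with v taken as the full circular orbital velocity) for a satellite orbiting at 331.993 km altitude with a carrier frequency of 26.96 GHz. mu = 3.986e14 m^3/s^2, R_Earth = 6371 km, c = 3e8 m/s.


r = 6.702993e+06 m
v = sqrt(mu/r) = 7711.4183 m/s (worst-case radial velocity)
f = 26.96 GHz = 2.696e+10 Hz
fd = 2*f*v/c = 2*2.696e+10*7711.4183/3.0e+08
fd = 1.3859989e+06 Hz

1.3860e+06 Hz


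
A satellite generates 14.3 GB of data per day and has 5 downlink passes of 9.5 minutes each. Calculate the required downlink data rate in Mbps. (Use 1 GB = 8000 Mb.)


total contact time = 5 * 9.5 * 60 = 2850.0000 s
data = 14.3 GB = 114400.0000 Mb
rate = 114400.0000 / 2850.0000 = 40.1404 Mbps

40.1404 Mbps


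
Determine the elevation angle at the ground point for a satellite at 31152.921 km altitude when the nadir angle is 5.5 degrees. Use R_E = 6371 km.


r = R_E + alt = 37523.9210 km
Law of sines in the satellite / Earth-center / ground-point triangle:
  sin(nadir)/R_E = sin(90 + el)/r  =>  cos(el) = (r/R_E)*sin(nadir)
cos(el) = (37523.9210 / 6371.0000) * sin(5.5 deg) = 0.5645124
el = arccos(0.5645124) = 55.6316 deg
(Earth-central angle = 90 - nadir - el = 28.8684 deg)

55.6316 degrees


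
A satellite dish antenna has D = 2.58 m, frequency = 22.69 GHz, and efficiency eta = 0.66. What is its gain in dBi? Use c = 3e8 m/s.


lambda = c/f = 3e8 / 2.269e+10 = 0.01322168 m
G = eta*(pi*D/lambda)^2 = 0.66*(pi*2.58/0.01322168)^2
G = 248033.0623 (linear)
G = 10*log10(248033.0623) = 53.9451 dBi

53.9451 dBi


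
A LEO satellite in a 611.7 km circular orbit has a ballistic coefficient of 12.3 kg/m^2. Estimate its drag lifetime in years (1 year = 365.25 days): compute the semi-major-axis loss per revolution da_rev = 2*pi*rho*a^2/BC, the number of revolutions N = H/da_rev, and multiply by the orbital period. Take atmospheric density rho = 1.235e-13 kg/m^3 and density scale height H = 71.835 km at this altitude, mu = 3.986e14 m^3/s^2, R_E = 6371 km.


a = R_E + alt = 6982.7000 km = 6.9827e+06 m
da_rev = 2*pi*rho*a^2/BC = 2*pi*1.235e-13*(6.9827e+06)^2/12.3 = 3.076015 m per revolution
N = H/da_rev = 71835.0000 m / 3.076015 m = 23353.2654 revolutions
P = 2*pi*sqrt(a^3/mu) = 5806.9261 s
lifetime = N*P = 23353.2654 * 5806.9261 = 1.3561069e+08 s = 1569.5681 days
years = 1569.5681 / 365.25 = 4.2972 years

4.2972 years


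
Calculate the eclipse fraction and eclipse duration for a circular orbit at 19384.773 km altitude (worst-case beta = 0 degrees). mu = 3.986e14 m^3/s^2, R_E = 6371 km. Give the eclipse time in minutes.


r = 25755.7730 km
T = 685.6016 min
Eclipse fraction = arcsin(R_E/r)/pi = arcsin(6371.0000/25755.7730)/pi
= arcsin(0.247362)/pi = 0.07956369
Eclipse duration = 0.07956369 * 685.6016 = 54.5490 min

54.5490 minutes


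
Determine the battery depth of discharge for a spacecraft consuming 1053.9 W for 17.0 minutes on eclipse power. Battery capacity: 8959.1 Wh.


E_used = P * t / 60 = 1053.9 * 17.0 / 60 = 298.6050 Wh
DOD = E_used / E_total * 100 = 298.6050 / 8959.1 * 100
DOD = 3.3330 %

3.3330 %


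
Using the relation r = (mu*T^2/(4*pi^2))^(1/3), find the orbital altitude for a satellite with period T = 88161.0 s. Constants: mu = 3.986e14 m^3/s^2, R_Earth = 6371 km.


T = 88161.0 s
r = (mu*T^2/(4*pi^2))^(1/3) = (3.986e14 * 88161.0^2 / (4*pi^2))^(1/3)
r = 4.2813118e+07 m = 42813.1180 km
alt = r - R_E = 42813.1180 - 6371 = 36442.1180 km

36442.1180 km


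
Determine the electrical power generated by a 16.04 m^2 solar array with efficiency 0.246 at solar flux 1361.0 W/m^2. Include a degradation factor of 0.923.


P = area * eta * S * degradation
P = 16.04 * 0.246 * 1361.0 * 0.923
P = 4956.7760 W

4956.7760 W


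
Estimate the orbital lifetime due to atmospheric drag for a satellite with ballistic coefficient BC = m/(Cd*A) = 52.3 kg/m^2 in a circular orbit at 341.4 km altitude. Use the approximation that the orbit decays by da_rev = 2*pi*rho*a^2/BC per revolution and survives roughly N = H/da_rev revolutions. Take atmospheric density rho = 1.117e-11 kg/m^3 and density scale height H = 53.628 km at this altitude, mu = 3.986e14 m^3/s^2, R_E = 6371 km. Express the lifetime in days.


a = R_E + alt = 6712.4000 km = 6.7124e+06 m
da_rev = 2*pi*rho*a^2/BC = 2*pi*1.117e-11*(6.7124e+06)^2/52.3 = 60.462627 m per revolution
N = H/da_rev = 53628.0000 m / 60.462627 m = 886.9611 revolutions
P = 2*pi*sqrt(a^3/mu) = 5473.0317 s
lifetime = N*P = 886.9611 * 5473.0317 = 4.8543664e+06 s = 56.1848 days

56.1848 days


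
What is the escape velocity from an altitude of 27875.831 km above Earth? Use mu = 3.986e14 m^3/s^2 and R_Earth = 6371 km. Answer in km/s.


r = 6371.0 + 27875.831 = 34246.8310 km = 3.4246831e+07 m
v_esc = sqrt(2*mu/r) = sqrt(2*3.986e14 / 3.4246831e+07)
v_esc = 4824.7348 m/s = 4.8247 km/s

4.8247 km/s


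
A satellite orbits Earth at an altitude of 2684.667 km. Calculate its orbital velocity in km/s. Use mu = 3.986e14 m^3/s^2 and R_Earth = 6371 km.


r = R_E + alt = 6371.0 + 2684.667 = 9055.6670 km = 9.055667e+06 m
v = sqrt(mu/r) = sqrt(3.986e14 / 9.055667e+06) = 6634.5035 m/s = 6.6345 km/s

6.6345 km/s


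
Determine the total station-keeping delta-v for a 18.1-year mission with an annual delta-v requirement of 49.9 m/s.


dV = rate * years = 49.9 * 18.1
dV = 903.1900 m/s

903.1900 m/s


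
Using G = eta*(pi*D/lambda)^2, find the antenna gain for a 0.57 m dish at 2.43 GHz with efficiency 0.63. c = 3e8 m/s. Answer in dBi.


lambda = c/f = 3e8 / 2.43e+09 = 0.1234568 m
G = eta*(pi*D/lambda)^2 = 0.63*(pi*0.57/0.1234568)^2
G = 132.5440 (linear)
G = 10*log10(132.5440) = 21.2236 dBi

21.2236 dBi


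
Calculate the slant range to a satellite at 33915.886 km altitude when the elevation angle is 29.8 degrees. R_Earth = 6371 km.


h = 33915.886 km, el = 29.8 deg
d = -R_E*sin(el) + sqrt((R_E*sin(el))^2 + 2*R_E*h + h^2)
d = -6371.0000*sin(0.5201081) + sqrt((6371.0000*0.496974)^2 + 2*6371.0000*33915.886 + 33915.886^2)
d = 36739.5241 km

36739.5241 km


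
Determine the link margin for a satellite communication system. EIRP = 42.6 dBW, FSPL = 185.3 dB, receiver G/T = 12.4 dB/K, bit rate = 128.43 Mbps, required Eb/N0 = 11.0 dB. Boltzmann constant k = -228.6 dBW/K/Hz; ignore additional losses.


C/N0 = EIRP - FSPL + G/T - k = 42.6 - 185.3 + 12.4 - (-228.6)
C/N0 = 98.3000 dB-Hz
R_b = 128.43 Mbps = 1.2843e+08 bps -> 10*log10(R_b) = 81.0867 dB-Hz
Eb/N0 = C/N0 - 10*log10(R_b) = 98.3000 - 81.0867 = 17.2133 dB
Margin = Eb/N0 - Eb/N0_req = 17.2133 - 11.0 = 6.2133 dB (link closes)

6.2133 dB


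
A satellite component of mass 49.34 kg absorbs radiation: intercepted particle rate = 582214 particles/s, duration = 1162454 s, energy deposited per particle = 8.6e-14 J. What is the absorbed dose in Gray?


Total energy deposited = rate * time * E_per
  = 582214 * 1162454 * 8.6e-14 = 0.05820454 J
Dose = E_total / mass = 0.05820454 / 49.34
Dose = 0.001179662 Gy

0.0012 Gy


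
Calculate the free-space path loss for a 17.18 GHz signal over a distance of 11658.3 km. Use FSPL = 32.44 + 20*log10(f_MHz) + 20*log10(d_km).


f = 17.18 GHz = 17180.0000 MHz
d = 11658.3 km
FSPL = 32.44 + 20*log10(17180.0000) + 20*log10(11658.3)
FSPL = 32.44 + 84.7005 + 81.3327
FSPL = 198.4732 dB

198.4732 dB


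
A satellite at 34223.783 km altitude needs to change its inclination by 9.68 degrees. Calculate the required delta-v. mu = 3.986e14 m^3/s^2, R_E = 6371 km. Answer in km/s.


r = 40594.7830 km = 4.0594783e+07 m
V = sqrt(mu/r) = 3133.5277 m/s
di = 9.68 deg = 0.1689479 rad
dV = 2*V*sin(di/2) = 2*3133.5277*sin(0.08447394)
dV = 528.7734 m/s = 0.5287734 km/s

0.5288 km/s


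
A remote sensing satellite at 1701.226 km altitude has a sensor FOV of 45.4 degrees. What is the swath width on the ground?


FOV = 45.4 deg = 0.7923795 rad
swath = 2 * alt * tan(FOV/2) = 2 * 1701.226 * tan(0.3961897)
swath = 2 * 1701.226 * 0.4183091
swath = 1423.2765 km

1423.2765 km


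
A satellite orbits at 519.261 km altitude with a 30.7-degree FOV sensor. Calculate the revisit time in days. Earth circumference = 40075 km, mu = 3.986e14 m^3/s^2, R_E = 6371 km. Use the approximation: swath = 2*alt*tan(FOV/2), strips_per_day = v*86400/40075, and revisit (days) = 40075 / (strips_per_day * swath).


swath = 2*519.261*tan(0.267908) = 285.0818 km
v = sqrt(mu/r) = 7605.9035 m/s = 7.6059 km/s
strips/day = v*86400/40075 = 7.6059*86400/40075 = 16.3980
coverage/day = strips * swath = 16.3980 * 285.0818 = 4674.7730 km
revisit = 40075 / 4674.7730 = 8.5726 days

8.5726 days


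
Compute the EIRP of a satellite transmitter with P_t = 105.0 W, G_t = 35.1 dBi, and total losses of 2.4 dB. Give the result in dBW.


Pt = 105.0 W = 20.2119 dBW
EIRP = Pt_dBW + Gt - losses = 20.2119 + 35.1 - 2.4 = 52.9119 dBW

52.9119 dBW


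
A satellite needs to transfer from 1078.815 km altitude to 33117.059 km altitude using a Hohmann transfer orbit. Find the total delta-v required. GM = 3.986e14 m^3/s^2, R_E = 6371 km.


r1 = 7449.8150 km = 7.449815e+06 m
r2 = 39488.0590 km = 3.9488059e+07 m
dv1 = sqrt(mu/r1)*(sqrt(2*r2/(r1+r2)) - 1) = 2173.4723 m/s
dv2 = sqrt(mu/r2)*(1 - sqrt(2*r1/(r1+r2))) = 1387.0995 m/s
total dv = |dv1| + |dv2| = 2173.4723 + 1387.0995 = 3560.5718 m/s = 3.5606 km/s

3.5606 km/s


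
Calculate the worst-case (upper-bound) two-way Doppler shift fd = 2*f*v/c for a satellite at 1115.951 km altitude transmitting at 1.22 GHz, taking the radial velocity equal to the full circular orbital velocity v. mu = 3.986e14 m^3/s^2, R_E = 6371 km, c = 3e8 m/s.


r = 7.486951e+06 m
v = sqrt(mu/r) = 7296.5263 m/s (worst-case radial velocity)
f = 1.22 GHz = 1.22e+09 Hz
fd = 2*f*v/c = 2*1.22e+09*7296.5263/3.0e+08
fd = 59345.0805 Hz

59345.0805 Hz


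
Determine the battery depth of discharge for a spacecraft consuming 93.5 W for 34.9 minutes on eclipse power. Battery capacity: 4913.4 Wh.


E_used = P * t / 60 = 93.5 * 34.9 / 60 = 54.3858 Wh
DOD = E_used / E_total * 100 = 54.3858 / 4913.4 * 100
DOD = 1.1069 %

1.1069 %


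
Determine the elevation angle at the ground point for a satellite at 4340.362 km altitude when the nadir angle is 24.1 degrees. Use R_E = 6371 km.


r = R_E + alt = 10711.3620 km
Law of sines in the satellite / Earth-center / ground-point triangle:
  sin(nadir)/R_E = sin(90 + el)/r  =>  cos(el) = (r/R_E)*sin(nadir)
cos(el) = (10711.3620 / 6371.0000) * sin(24.1 deg) = 0.6865132
el = arccos(0.6865132) = 46.6453 deg
(Earth-central angle = 90 - nadir - el = 19.2547 deg)

46.6453 degrees


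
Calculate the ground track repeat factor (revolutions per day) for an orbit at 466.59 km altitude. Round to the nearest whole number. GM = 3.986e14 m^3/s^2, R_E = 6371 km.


r = 6.83759e+06 m
T = 2*pi*sqrt(r^3/mu) = 5626.8560 s = 93.7809 min
revs/day = 1440 / 93.7809 = 15.3549
Rounded: 15 revolutions per day

15 revolutions per day


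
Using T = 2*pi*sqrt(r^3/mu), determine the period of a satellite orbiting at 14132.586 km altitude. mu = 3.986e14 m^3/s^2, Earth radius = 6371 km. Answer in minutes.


r = 20503.5860 km = 2.0503586e+07 m
T = 2*pi*sqrt(r^3/mu) = 2*pi*sqrt(8.6196468e+21 / 3.986e14)
T = 29218.3682 s = 486.9728 min

486.9728 minutes


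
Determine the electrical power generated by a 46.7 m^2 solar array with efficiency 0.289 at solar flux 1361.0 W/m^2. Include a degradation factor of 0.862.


P = area * eta * S * degradation
P = 46.7 * 0.289 * 1361.0 * 0.862
P = 15833.6162 W

15833.6162 W


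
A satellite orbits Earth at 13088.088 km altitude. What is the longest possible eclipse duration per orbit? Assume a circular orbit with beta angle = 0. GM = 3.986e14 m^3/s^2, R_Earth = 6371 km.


r = 19459.0880 km
T = 450.2396 min
Eclipse fraction = arcsin(R_E/r)/pi = arcsin(6371.0000/19459.0880)/pi
= arcsin(0.3274049)/pi = 0.1061741
Eclipse duration = 0.1061741 * 450.2396 = 47.8038 min

47.8038 minutes


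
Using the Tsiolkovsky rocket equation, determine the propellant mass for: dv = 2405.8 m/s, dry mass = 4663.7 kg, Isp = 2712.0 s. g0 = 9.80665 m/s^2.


ve = Isp * g0 = 2712.0 * 9.80665 = 26595.634800 m/s
mass ratio = exp(dv/ve) = exp(2405.8/26595.634800) = 1.09467603
m_prop = m_dry * (mr - 1) = 4663.7 * (1.09467603 - 1)
m_prop = 441.5406 kg

441.5406 kg


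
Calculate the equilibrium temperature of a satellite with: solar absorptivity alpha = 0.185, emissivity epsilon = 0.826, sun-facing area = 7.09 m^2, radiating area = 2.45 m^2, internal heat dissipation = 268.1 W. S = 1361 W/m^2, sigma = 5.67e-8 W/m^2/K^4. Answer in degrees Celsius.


Numerator = alpha*S*A_sun + Q_int = 0.185*1361*7.09 + 268.1 = 2053.2557 W
Denominator = eps*sigma*A_rad = 0.826*5.67e-8*2.45 = 1.1474379e-07 W/K^4
T^4 = 1.7894264e+10 K^4
T = 365.7451 K = 92.5951 C

92.5951 degrees Celsius


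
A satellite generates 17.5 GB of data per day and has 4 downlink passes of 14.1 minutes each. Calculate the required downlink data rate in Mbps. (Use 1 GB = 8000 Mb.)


total contact time = 4 * 14.1 * 60 = 3384.0000 s
data = 17.5 GB = 140000.0000 Mb
rate = 140000.0000 / 3384.0000 = 41.3712 Mbps

41.3712 Mbps


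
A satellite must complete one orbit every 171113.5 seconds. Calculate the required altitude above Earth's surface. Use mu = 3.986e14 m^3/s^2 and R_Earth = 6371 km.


T = 171113.5 s
r = (mu*T^2/(4*pi^2))^(1/3) = (3.986e14 * 171113.5^2 / (4*pi^2))^(1/3)
r = 6.6616534e+07 m = 66616.5344 km
alt = r - R_E = 66616.5344 - 6371 = 60245.5344 km

60245.5344 km


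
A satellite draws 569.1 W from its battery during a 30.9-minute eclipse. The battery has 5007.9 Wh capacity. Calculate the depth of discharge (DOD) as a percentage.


E_used = P * t / 60 = 569.1 * 30.9 / 60 = 293.0865 Wh
DOD = E_used / E_total * 100 = 293.0865 / 5007.9 * 100
DOD = 5.8525 %

5.8525 %


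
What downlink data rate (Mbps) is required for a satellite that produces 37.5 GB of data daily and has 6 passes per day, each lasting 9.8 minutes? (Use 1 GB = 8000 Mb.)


total contact time = 6 * 9.8 * 60 = 3528.0000 s
data = 37.5 GB = 300000.0000 Mb
rate = 300000.0000 / 3528.0000 = 85.0340 Mbps

85.0340 Mbps


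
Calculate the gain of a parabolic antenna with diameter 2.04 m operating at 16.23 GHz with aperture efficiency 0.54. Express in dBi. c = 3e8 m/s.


lambda = c/f = 3e8 / 1.623e+10 = 0.01848429 m
G = eta*(pi*D/lambda)^2 = 0.54*(pi*2.04/0.01848429)^2
G = 64915.4946 (linear)
G = 10*log10(64915.4946) = 48.1235 dBi

48.1235 dBi


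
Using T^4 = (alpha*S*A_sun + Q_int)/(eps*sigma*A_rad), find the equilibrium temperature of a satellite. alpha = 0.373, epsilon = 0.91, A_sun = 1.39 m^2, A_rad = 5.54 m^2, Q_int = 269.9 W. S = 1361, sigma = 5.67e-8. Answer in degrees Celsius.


Numerator = alpha*S*A_sun + Q_int = 0.373*1361*1.39 + 269.9 = 975.5377 W
Denominator = eps*sigma*A_rad = 0.91*5.67e-8*5.54 = 2.8584738e-07 W/K^4
T^4 = 3.4127921e+09 K^4
T = 241.7004 K = -31.4496 C

-31.4496 degrees Celsius


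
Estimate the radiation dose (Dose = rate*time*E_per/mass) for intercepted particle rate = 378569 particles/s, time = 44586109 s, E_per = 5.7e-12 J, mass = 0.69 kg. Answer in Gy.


Total energy deposited = rate * time * E_per
  = 378569 * 44586109 * 5.7e-12 = 96.2098 J
Dose = E_total / mass = 96.2098 / 0.69
Dose = 139.4345 Gy

139.4345 Gy


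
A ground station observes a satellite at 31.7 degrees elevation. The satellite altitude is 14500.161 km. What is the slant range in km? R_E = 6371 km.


h = 14500.161 km, el = 31.7 deg
d = -R_E*sin(el) + sqrt((R_E*sin(el))^2 + 2*R_E*h + h^2)
d = -6371.0000*sin(0.5532694) + sqrt((6371.0000*0.5254717)^2 + 2*6371.0000*14500.161 + 14500.161^2)
d = 16807.2034 km

16807.2034 km


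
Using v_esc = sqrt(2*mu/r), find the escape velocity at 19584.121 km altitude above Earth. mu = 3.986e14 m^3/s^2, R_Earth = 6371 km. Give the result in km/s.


r = 6371.0 + 19584.121 = 25955.1210 km = 2.5955121e+07 m
v_esc = sqrt(2*mu/r) = sqrt(2*3.986e14 / 2.5955121e+07)
v_esc = 5542.0714 m/s = 5.5421 km/s

5.5421 km/s


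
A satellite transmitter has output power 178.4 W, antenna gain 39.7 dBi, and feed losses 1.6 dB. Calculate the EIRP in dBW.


Pt = 178.4 W = 22.5139 dBW
EIRP = Pt_dBW + Gt - losses = 22.5139 + 39.7 - 1.6 = 60.6139 dBW

60.6139 dBW


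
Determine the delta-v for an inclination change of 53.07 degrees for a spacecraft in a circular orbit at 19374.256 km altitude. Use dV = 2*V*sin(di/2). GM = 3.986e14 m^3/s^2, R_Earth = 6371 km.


r = 25745.2560 km = 2.5745256e+07 m
V = sqrt(mu/r) = 3934.7762 m/s
di = 53.07 deg = 0.9262462 rad
dV = 2*V*sin(di/2) = 2*3934.7762*sin(0.4631231)
dV = 3515.6786 m/s = 3.5157 km/s

3.5157 km/s


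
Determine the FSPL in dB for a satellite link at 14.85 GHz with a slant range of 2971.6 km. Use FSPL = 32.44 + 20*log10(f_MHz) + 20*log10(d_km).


f = 14.85 GHz = 14850.0000 MHz
d = 2971.6 km
FSPL = 32.44 + 20*log10(14850.0000) + 20*log10(2971.6)
FSPL = 32.44 + 83.4345 + 69.4598
FSPL = 185.3343 dB

185.3343 dB


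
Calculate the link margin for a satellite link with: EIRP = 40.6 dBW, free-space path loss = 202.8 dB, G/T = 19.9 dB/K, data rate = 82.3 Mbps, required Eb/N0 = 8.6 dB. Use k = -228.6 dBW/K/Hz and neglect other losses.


C/N0 = EIRP - FSPL + G/T - k = 40.6 - 202.8 + 19.9 - (-228.6)
C/N0 = 86.3000 dB-Hz
R_b = 82.3 Mbps = 8.23e+07 bps -> 10*log10(R_b) = 79.1540 dB-Hz
Eb/N0 = C/N0 - 10*log10(R_b) = 86.3000 - 79.1540 = 7.1460 dB
Margin = Eb/N0 - Eb/N0_req = 7.1460 - 8.6 = -1.4540 dB (negative margin: link does not close)

-1.4540 dB


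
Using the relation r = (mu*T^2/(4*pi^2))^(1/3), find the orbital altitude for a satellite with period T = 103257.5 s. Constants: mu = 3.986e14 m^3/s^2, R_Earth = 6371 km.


T = 103257.5 s
r = (mu*T^2/(4*pi^2))^(1/3) = (3.986e14 * 103257.5^2 / (4*pi^2))^(1/3)
r = 4.7570778e+07 m = 47570.7783 km
alt = r - R_E = 47570.7783 - 6371 = 41199.7783 km

41199.7783 km


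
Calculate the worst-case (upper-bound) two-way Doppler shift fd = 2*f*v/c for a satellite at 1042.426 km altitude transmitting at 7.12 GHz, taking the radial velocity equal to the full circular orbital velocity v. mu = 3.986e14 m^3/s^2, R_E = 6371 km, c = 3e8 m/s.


r = 7.413426e+06 m
v = sqrt(mu/r) = 7332.6198 m/s (worst-case radial velocity)
f = 7.12 GHz = 7.12e+09 Hz
fd = 2*f*v/c = 2*7.12e+09*7332.6198/3.0e+08
fd = 348055.0211 Hz

348055.0211 Hz


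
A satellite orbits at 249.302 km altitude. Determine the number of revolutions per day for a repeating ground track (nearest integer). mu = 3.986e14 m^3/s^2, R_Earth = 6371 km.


r = 6.620302e+06 m
T = 2*pi*sqrt(r^3/mu) = 5360.7792 s = 89.3463 min
revs/day = 1440 / 89.3463 = 16.1171
Rounded: 16 revolutions per day

16 revolutions per day


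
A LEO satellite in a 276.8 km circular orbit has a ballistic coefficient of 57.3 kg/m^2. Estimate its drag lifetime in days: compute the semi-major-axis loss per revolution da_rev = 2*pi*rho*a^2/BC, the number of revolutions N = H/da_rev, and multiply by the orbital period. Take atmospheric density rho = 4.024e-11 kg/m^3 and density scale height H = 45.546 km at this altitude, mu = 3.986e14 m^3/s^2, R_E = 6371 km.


a = R_E + alt = 6647.8000 km = 6.6478e+06 m
da_rev = 2*pi*rho*a^2/BC = 2*pi*4.024e-11*(6.6478e+06)^2/57.3 = 195.002019 m per revolution
N = H/da_rev = 45546.0000 m / 195.002019 m = 233.5668 revolutions
P = 2*pi*sqrt(a^3/mu) = 5394.2136 s
lifetime = N*P = 233.5668 * 5394.2136 = 1.2599093e+06 s = 14.5823 days

14.5823 days


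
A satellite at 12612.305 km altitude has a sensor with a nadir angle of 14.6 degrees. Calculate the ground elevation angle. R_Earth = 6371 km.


r = R_E + alt = 18983.3050 km
Law of sines in the satellite / Earth-center / ground-point triangle:
  sin(nadir)/R_E = sin(90 + el)/r  =>  cos(el) = (r/R_E)*sin(nadir)
cos(el) = (18983.3050 / 6371.0000) * sin(14.6 deg) = 0.7510767
el = arccos(0.7510767) = 41.3163 deg
(Earth-central angle = 90 - nadir - el = 34.0837 deg)

41.3163 degrees


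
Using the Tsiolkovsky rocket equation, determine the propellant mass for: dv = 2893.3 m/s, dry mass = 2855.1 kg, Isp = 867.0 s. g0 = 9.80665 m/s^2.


ve = Isp * g0 = 867.0 * 9.80665 = 8502.365550 m/s
mass ratio = exp(dv/ve) = exp(2893.3/8502.365550) = 1.40536005
m_prop = m_dry * (mr - 1) = 2855.1 * (1.40536005 - 1)
m_prop = 1157.3435 kg

1157.3435 kg


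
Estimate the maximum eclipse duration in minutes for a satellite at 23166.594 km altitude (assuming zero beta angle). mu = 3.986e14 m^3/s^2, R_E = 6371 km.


r = 29537.5940 km
T = 842.0205 min
Eclipse fraction = arcsin(R_E/r)/pi = arcsin(6371.0000/29537.5940)/pi
= arcsin(0.2156912)/pi = 0.06920046
Eclipse duration = 0.06920046 * 842.0205 = 58.2682 min

58.2682 minutes


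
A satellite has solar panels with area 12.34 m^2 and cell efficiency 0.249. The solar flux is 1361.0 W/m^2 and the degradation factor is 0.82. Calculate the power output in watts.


P = area * eta * S * degradation
P = 12.34 * 0.249 * 1361.0 * 0.82
P = 3429.1500 W

3429.1500 W


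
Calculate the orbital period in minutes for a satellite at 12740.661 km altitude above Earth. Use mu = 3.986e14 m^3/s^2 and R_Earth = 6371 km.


r = 19111.6610 km = 1.9111661e+07 m
T = 2*pi*sqrt(r^3/mu) = 2*pi*sqrt(6.9806409e+21 / 3.986e14)
T = 26294.1340 s = 438.2356 min

438.2356 minutes


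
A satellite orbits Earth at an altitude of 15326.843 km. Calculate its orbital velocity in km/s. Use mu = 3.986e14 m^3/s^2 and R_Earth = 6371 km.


r = R_E + alt = 6371.0 + 15326.843 = 21697.8430 km = 2.1697843e+07 m
v = sqrt(mu/r) = sqrt(3.986e14 / 2.1697843e+07) = 4286.0809 m/s = 4.2861 km/s

4.2861 km/s


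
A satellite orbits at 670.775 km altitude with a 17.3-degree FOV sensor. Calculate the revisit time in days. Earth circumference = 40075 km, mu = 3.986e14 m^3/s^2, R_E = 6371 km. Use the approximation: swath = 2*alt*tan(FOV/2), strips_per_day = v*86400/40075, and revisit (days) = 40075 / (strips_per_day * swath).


swath = 2*670.775*tan(0.150971) = 204.0880 km
v = sqrt(mu/r) = 7523.6325 m/s = 7.5236 km/s
strips/day = v*86400/40075 = 7.5236*86400/40075 = 16.2206
coverage/day = strips * swath = 16.2206 * 204.0880 = 3310.4368 km
revisit = 40075 / 3310.4368 = 12.1057 days

12.1057 days


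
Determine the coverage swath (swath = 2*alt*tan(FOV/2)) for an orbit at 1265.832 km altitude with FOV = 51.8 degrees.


FOV = 51.8 deg = 0.9040806 rad
swath = 2 * alt * tan(FOV/2) = 2 * 1265.832 * tan(0.4520403)
swath = 2 * 1265.832 * 0.4855739
swath = 1229.3100 km

1229.3100 km


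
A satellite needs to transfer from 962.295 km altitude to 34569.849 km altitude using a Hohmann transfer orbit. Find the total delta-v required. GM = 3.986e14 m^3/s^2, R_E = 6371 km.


r1 = 7333.2950 km = 7.333295e+06 m
r2 = 40940.8490 km = 4.0940849e+07 m
dv1 = sqrt(mu/r1)*(sqrt(2*r2/(r1+r2)) - 1) = 2229.2834 m/s
dv2 = sqrt(mu/r2)*(1 - sqrt(2*r1/(r1+r2))) = 1400.3785 m/s
total dv = |dv1| + |dv2| = 2229.2834 + 1400.3785 = 3629.6619 m/s = 3.6297 km/s

3.6297 km/s


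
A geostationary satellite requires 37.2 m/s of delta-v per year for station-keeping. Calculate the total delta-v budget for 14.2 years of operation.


dV = rate * years = 37.2 * 14.2
dV = 528.2400 m/s

528.2400 m/s


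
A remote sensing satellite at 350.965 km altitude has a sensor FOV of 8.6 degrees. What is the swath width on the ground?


FOV = 8.6 deg = 0.1500983 rad
swath = 2 * alt * tan(FOV/2) = 2 * 350.965 * tan(0.07504916)
swath = 2 * 350.965 * 0.07519038
swath = 52.7784 km

52.7784 km


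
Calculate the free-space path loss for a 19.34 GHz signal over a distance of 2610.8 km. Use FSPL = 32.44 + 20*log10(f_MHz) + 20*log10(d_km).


f = 19.34 GHz = 19340.0000 MHz
d = 2610.8 km
FSPL = 32.44 + 20*log10(19340.0000) + 20*log10(2610.8)
FSPL = 32.44 + 85.7291 + 68.3355
FSPL = 186.5046 dB

186.5046 dB


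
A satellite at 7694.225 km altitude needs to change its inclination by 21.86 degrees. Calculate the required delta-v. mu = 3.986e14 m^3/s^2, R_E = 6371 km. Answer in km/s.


r = 14065.2250 km = 1.4065225e+07 m
V = sqrt(mu/r) = 5323.4761 m/s
di = 21.86 deg = 0.381529 rad
dV = 2*V*sin(di/2) = 2*5323.4761*sin(0.1907645)
dV = 2018.7640 m/s = 2.0188 km/s

2.0188 km/s


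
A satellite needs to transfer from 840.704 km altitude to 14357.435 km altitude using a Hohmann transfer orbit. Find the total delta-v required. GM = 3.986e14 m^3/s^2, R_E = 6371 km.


r1 = 7211.7040 km = 7.211704e+06 m
r2 = 20728.4350 km = 2.0728435e+07 m
dv1 = sqrt(mu/r1)*(sqrt(2*r2/(r1+r2)) - 1) = 1621.4782 m/s
dv2 = sqrt(mu/r2)*(1 - sqrt(2*r1/(r1+r2))) = 1234.4740 m/s
total dv = |dv1| + |dv2| = 1621.4782 + 1234.4740 = 2855.9522 m/s = 2.8560 km/s

2.8560 km/s


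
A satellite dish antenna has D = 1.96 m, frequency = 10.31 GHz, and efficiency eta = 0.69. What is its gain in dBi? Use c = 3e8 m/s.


lambda = c/f = 3e8 / 1.031e+10 = 0.02909796 m
G = eta*(pi*D/lambda)^2 = 0.69*(pi*1.96/0.02909796)^2
G = 30898.3864 (linear)
G = 10*log10(30898.3864) = 44.8994 dBi

44.8994 dBi


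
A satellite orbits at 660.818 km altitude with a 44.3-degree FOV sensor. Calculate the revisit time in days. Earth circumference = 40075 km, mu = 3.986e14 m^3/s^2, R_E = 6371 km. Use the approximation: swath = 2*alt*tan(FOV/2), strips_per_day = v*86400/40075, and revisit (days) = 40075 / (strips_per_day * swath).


swath = 2*660.818*tan(0.3865904) = 538.0047 km
v = sqrt(mu/r) = 7528.9573 m/s = 7.5290 km/s
strips/day = v*86400/40075 = 7.5290*86400/40075 = 16.2321
coverage/day = strips * swath = 16.2321 * 538.0047 = 8732.9532 km
revisit = 40075 / 8732.9532 = 4.5889 days

4.5889 days


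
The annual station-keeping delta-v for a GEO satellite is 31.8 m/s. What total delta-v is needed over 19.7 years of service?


dV = rate * years = 31.8 * 19.7
dV = 626.4600 m/s

626.4600 m/s


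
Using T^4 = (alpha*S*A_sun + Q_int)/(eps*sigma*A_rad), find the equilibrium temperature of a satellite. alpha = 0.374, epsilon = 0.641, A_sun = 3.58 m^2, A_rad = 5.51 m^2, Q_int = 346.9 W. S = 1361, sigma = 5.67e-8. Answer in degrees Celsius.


Numerator = alpha*S*A_sun + Q_int = 0.374*1361*3.58 + 346.9 = 2169.1701 W
Denominator = eps*sigma*A_rad = 0.641*5.67e-8*5.51 = 2.002593e-07 W/K^4
T^4 = 1.0831807e+10 K^4
T = 322.6081 K = 49.4581 C

49.4581 degrees Celsius


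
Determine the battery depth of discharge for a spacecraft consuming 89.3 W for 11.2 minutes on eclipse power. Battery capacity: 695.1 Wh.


E_used = P * t / 60 = 89.3 * 11.2 / 60 = 16.6693 Wh
DOD = E_used / E_total * 100 = 16.6693 / 695.1 * 100
DOD = 2.3981 %

2.3981 %


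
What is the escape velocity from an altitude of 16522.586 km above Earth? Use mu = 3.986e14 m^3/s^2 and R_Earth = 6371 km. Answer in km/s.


r = 6371.0 + 16522.586 = 22893.5860 km = 2.2893586e+07 m
v_esc = sqrt(2*mu/r) = sqrt(2*3.986e14 / 2.2893586e+07)
v_esc = 5901.0152 m/s = 5.9010 km/s

5.9010 km/s


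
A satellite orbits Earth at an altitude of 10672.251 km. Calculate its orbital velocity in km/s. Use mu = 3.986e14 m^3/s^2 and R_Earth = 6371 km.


r = R_E + alt = 6371.0 + 10672.251 = 17043.2510 km = 1.7043251e+07 m
v = sqrt(mu/r) = sqrt(3.986e14 / 1.7043251e+07) = 4836.0683 m/s = 4.8361 km/s

4.8361 km/s


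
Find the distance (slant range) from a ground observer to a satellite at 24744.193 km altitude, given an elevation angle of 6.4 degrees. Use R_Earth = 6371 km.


h = 24744.193 km, el = 6.4 deg
d = -R_E*sin(el) + sqrt((R_E*sin(el))^2 + 2*R_E*h + h^2)
d = -6371.0000*sin(0.1117011) + sqrt((6371.0000*0.1114689)^2 + 2*6371.0000*24744.193 + 24744.193^2)
d = 29754.0717 km

29754.0717 km


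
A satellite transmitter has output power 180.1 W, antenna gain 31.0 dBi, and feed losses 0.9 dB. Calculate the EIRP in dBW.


Pt = 180.1 W = 22.5551 dBW
EIRP = Pt_dBW + Gt - losses = 22.5551 + 31.0 - 0.9 = 52.6551 dBW

52.6551 dBW


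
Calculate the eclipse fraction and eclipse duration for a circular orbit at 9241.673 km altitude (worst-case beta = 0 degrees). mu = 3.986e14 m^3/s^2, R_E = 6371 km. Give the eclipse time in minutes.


r = 15612.6730 km
T = 323.5757 min
Eclipse fraction = arcsin(R_E/r)/pi = arcsin(6371.0000/15612.6730)/pi
= arcsin(0.4080659)/pi = 0.1337967
Eclipse duration = 0.1337967 * 323.5757 = 43.2933 min

43.2933 minutes


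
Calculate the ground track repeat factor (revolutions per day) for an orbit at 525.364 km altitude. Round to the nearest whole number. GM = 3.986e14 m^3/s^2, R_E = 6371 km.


r = 6.896364e+06 m
T = 2*pi*sqrt(r^3/mu) = 5699.5620 s = 94.9927 min
revs/day = 1440 / 94.9927 = 15.1591
Rounded: 15 revolutions per day

15 revolutions per day


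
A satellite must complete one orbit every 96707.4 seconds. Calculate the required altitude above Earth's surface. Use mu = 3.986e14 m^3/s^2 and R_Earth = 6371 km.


T = 96707.4 s
r = (mu*T^2/(4*pi^2))^(1/3) = (3.986e14 * 96707.4^2 / (4*pi^2))^(1/3)
r = 4.553713e+07 m = 45537.1302 km
alt = r - R_E = 45537.1302 - 6371 = 39166.1302 km

39166.1302 km


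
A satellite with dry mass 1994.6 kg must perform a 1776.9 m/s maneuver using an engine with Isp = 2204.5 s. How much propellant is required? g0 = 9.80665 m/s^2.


ve = Isp * g0 = 2204.5 * 9.80665 = 21618.759925 m/s
mass ratio = exp(dv/ve) = exp(1776.9/21618.759925) = 1.08566478
m_prop = m_dry * (mr - 1) = 1994.6 * (1.08566478 - 1)
m_prop = 170.8670 kg

170.8670 kg


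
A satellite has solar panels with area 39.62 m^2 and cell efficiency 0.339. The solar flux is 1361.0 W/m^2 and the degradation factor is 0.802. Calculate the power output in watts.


P = area * eta * S * degradation
P = 39.62 * 0.339 * 1361.0 * 0.802
P = 14660.4285 W

14660.4285 W


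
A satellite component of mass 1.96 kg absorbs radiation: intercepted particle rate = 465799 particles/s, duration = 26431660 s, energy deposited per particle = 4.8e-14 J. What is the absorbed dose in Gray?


Total energy deposited = rate * time * E_per
  = 465799 * 26431660 * 4.8e-14 = 0.5909684 J
Dose = E_total / mass = 0.5909684 / 1.96
Dose = 0.3015145 Gy

0.3015 Gy


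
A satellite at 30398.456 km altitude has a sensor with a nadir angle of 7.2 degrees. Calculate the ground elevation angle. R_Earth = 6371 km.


r = R_E + alt = 36769.4560 km
Law of sines in the satellite / Earth-center / ground-point triangle:
  sin(nadir)/R_E = sin(90 + el)/r  =>  cos(el) = (r/R_E)*sin(nadir)
cos(el) = (36769.4560 / 6371.0000) * sin(7.2 deg) = 0.7233456
el = arccos(0.7233456) = 43.6686 deg
(Earth-central angle = 90 - nadir - el = 39.1314 deg)

43.6686 degrees


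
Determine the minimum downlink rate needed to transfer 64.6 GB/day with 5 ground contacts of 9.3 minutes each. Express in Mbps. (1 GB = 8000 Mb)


total contact time = 5 * 9.3 * 60 = 2790.0000 s
data = 64.6 GB = 516800.0000 Mb
rate = 516800.0000 / 2790.0000 = 185.2330 Mbps

185.2330 Mbps
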